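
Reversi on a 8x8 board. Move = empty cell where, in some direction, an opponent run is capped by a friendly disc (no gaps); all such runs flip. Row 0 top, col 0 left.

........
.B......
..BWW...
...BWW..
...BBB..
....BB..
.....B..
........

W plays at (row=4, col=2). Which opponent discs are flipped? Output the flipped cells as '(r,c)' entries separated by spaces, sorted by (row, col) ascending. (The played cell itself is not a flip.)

Dir NW: first cell '.' (not opp) -> no flip
Dir N: first cell '.' (not opp) -> no flip
Dir NE: opp run (3,3) capped by W -> flip
Dir W: first cell '.' (not opp) -> no flip
Dir E: opp run (4,3) (4,4) (4,5), next='.' -> no flip
Dir SW: first cell '.' (not opp) -> no flip
Dir S: first cell '.' (not opp) -> no flip
Dir SE: first cell '.' (not opp) -> no flip

Answer: (3,3)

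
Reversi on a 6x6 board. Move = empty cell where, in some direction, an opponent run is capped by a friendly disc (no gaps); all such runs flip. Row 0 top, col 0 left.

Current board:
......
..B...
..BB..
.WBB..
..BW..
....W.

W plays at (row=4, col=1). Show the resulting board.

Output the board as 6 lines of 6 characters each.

Place W at (4,1); scan 8 dirs for brackets.
Dir NW: first cell '.' (not opp) -> no flip
Dir N: first cell 'W' (not opp) -> no flip
Dir NE: opp run (3,2) (2,3), next='.' -> no flip
Dir W: first cell '.' (not opp) -> no flip
Dir E: opp run (4,2) capped by W -> flip
Dir SW: first cell '.' (not opp) -> no flip
Dir S: first cell '.' (not opp) -> no flip
Dir SE: first cell '.' (not opp) -> no flip
All flips: (4,2)

Answer: ......
..B...
..BB..
.WBB..
.WWW..
....W.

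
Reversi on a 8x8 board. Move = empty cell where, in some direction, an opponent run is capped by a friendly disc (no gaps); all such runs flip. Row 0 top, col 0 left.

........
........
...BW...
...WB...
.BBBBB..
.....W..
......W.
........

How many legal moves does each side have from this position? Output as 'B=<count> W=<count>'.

-- B to move --
(1,3): no bracket -> illegal
(1,4): flips 1 -> legal
(1,5): flips 2 -> legal
(2,2): flips 1 -> legal
(2,5): flips 1 -> legal
(3,2): flips 1 -> legal
(3,5): no bracket -> illegal
(4,6): no bracket -> illegal
(5,4): no bracket -> illegal
(5,6): no bracket -> illegal
(5,7): no bracket -> illegal
(6,4): no bracket -> illegal
(6,5): flips 1 -> legal
(6,7): no bracket -> illegal
(7,5): no bracket -> illegal
(7,6): no bracket -> illegal
(7,7): flips 2 -> legal
B mobility = 7
-- W to move --
(1,2): no bracket -> illegal
(1,3): flips 1 -> legal
(1,4): no bracket -> illegal
(2,2): flips 1 -> legal
(2,5): no bracket -> illegal
(3,0): no bracket -> illegal
(3,1): no bracket -> illegal
(3,2): no bracket -> illegal
(3,5): flips 2 -> legal
(3,6): no bracket -> illegal
(4,0): no bracket -> illegal
(4,6): no bracket -> illegal
(5,0): no bracket -> illegal
(5,1): flips 1 -> legal
(5,2): no bracket -> illegal
(5,3): flips 1 -> legal
(5,4): flips 2 -> legal
(5,6): no bracket -> illegal
W mobility = 6

Answer: B=7 W=6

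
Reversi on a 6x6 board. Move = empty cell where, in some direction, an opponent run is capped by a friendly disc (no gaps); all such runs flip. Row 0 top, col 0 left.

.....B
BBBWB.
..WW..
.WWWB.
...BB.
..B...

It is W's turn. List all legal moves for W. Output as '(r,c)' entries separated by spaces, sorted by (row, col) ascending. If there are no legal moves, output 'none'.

(0,0): flips 1 -> legal
(0,1): flips 1 -> legal
(0,2): flips 1 -> legal
(0,3): no bracket -> illegal
(0,4): no bracket -> illegal
(1,5): flips 1 -> legal
(2,0): no bracket -> illegal
(2,1): no bracket -> illegal
(2,4): no bracket -> illegal
(2,5): no bracket -> illegal
(3,5): flips 1 -> legal
(4,1): no bracket -> illegal
(4,2): no bracket -> illegal
(4,5): flips 1 -> legal
(5,1): no bracket -> illegal
(5,3): flips 1 -> legal
(5,4): flips 1 -> legal
(5,5): flips 1 -> legal

Answer: (0,0) (0,1) (0,2) (1,5) (3,5) (4,5) (5,3) (5,4) (5,5)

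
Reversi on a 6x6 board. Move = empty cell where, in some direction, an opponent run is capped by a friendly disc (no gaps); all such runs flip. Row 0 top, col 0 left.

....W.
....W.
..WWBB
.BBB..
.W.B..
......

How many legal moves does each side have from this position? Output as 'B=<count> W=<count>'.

Answer: B=8 W=6

Derivation:
-- B to move --
(0,3): flips 1 -> legal
(0,5): flips 2 -> legal
(1,1): flips 1 -> legal
(1,2): flips 1 -> legal
(1,3): flips 2 -> legal
(1,5): no bracket -> illegal
(2,1): flips 2 -> legal
(3,0): no bracket -> illegal
(3,4): no bracket -> illegal
(4,0): no bracket -> illegal
(4,2): no bracket -> illegal
(5,0): flips 1 -> legal
(5,1): flips 1 -> legal
(5,2): no bracket -> illegal
B mobility = 8
-- W to move --
(1,3): no bracket -> illegal
(1,5): no bracket -> illegal
(2,0): no bracket -> illegal
(2,1): flips 1 -> legal
(3,0): no bracket -> illegal
(3,4): flips 1 -> legal
(3,5): no bracket -> illegal
(4,0): flips 1 -> legal
(4,2): flips 1 -> legal
(4,4): flips 1 -> legal
(5,2): no bracket -> illegal
(5,3): flips 2 -> legal
(5,4): no bracket -> illegal
W mobility = 6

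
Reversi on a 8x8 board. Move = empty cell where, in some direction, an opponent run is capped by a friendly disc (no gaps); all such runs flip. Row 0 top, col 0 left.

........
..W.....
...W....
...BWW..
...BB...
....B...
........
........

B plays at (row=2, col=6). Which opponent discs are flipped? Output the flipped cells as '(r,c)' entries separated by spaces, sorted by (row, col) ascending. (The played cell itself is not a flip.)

Dir NW: first cell '.' (not opp) -> no flip
Dir N: first cell '.' (not opp) -> no flip
Dir NE: first cell '.' (not opp) -> no flip
Dir W: first cell '.' (not opp) -> no flip
Dir E: first cell '.' (not opp) -> no flip
Dir SW: opp run (3,5) capped by B -> flip
Dir S: first cell '.' (not opp) -> no flip
Dir SE: first cell '.' (not opp) -> no flip

Answer: (3,5)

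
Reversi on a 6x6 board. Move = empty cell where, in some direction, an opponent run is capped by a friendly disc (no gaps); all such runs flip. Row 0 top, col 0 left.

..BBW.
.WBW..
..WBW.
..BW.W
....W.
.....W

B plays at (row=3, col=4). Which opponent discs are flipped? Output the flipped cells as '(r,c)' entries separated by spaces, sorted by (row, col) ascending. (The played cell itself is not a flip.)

Answer: (3,3)

Derivation:
Dir NW: first cell 'B' (not opp) -> no flip
Dir N: opp run (2,4), next='.' -> no flip
Dir NE: first cell '.' (not opp) -> no flip
Dir W: opp run (3,3) capped by B -> flip
Dir E: opp run (3,5), next=edge -> no flip
Dir SW: first cell '.' (not opp) -> no flip
Dir S: opp run (4,4), next='.' -> no flip
Dir SE: first cell '.' (not opp) -> no flip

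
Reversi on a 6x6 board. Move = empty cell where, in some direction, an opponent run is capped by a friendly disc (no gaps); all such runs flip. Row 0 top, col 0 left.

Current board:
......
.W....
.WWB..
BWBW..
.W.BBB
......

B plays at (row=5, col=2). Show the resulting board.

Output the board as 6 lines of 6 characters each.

Place B at (5,2); scan 8 dirs for brackets.
Dir NW: opp run (4,1) capped by B -> flip
Dir N: first cell '.' (not opp) -> no flip
Dir NE: first cell 'B' (not opp) -> no flip
Dir W: first cell '.' (not opp) -> no flip
Dir E: first cell '.' (not opp) -> no flip
Dir SW: edge -> no flip
Dir S: edge -> no flip
Dir SE: edge -> no flip
All flips: (4,1)

Answer: ......
.W....
.WWB..
BWBW..
.B.BBB
..B...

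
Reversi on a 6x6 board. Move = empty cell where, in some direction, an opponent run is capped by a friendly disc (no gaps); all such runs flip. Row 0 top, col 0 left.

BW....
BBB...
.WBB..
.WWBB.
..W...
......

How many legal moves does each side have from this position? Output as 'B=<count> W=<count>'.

-- B to move --
(0,2): flips 1 -> legal
(2,0): flips 1 -> legal
(3,0): flips 3 -> legal
(4,0): flips 1 -> legal
(4,1): flips 3 -> legal
(4,3): flips 2 -> legal
(5,1): flips 1 -> legal
(5,2): flips 2 -> legal
(5,3): no bracket -> illegal
B mobility = 8
-- W to move --
(0,2): flips 2 -> legal
(0,3): flips 1 -> legal
(1,3): flips 1 -> legal
(1,4): flips 1 -> legal
(2,0): no bracket -> illegal
(2,4): flips 3 -> legal
(2,5): no bracket -> illegal
(3,5): flips 2 -> legal
(4,3): no bracket -> illegal
(4,4): no bracket -> illegal
(4,5): flips 3 -> legal
W mobility = 7

Answer: B=8 W=7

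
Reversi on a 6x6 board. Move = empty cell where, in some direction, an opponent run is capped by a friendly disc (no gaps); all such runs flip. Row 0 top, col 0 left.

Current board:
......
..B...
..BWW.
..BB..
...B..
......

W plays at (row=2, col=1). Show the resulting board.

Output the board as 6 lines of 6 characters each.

Place W at (2,1); scan 8 dirs for brackets.
Dir NW: first cell '.' (not opp) -> no flip
Dir N: first cell '.' (not opp) -> no flip
Dir NE: opp run (1,2), next='.' -> no flip
Dir W: first cell '.' (not opp) -> no flip
Dir E: opp run (2,2) capped by W -> flip
Dir SW: first cell '.' (not opp) -> no flip
Dir S: first cell '.' (not opp) -> no flip
Dir SE: opp run (3,2) (4,3), next='.' -> no flip
All flips: (2,2)

Answer: ......
..B...
.WWWW.
..BB..
...B..
......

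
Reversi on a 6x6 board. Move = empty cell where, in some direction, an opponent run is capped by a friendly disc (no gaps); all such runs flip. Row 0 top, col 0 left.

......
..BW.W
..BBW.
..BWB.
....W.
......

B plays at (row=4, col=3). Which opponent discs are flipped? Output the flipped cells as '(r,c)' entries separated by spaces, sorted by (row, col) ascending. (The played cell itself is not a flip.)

Dir NW: first cell 'B' (not opp) -> no flip
Dir N: opp run (3,3) capped by B -> flip
Dir NE: first cell 'B' (not opp) -> no flip
Dir W: first cell '.' (not opp) -> no flip
Dir E: opp run (4,4), next='.' -> no flip
Dir SW: first cell '.' (not opp) -> no flip
Dir S: first cell '.' (not opp) -> no flip
Dir SE: first cell '.' (not opp) -> no flip

Answer: (3,3)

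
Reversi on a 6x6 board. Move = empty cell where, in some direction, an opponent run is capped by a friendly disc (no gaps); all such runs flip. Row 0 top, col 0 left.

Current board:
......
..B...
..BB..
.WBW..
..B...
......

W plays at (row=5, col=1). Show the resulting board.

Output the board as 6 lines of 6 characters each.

Place W at (5,1); scan 8 dirs for brackets.
Dir NW: first cell '.' (not opp) -> no flip
Dir N: first cell '.' (not opp) -> no flip
Dir NE: opp run (4,2) capped by W -> flip
Dir W: first cell '.' (not opp) -> no flip
Dir E: first cell '.' (not opp) -> no flip
Dir SW: edge -> no flip
Dir S: edge -> no flip
Dir SE: edge -> no flip
All flips: (4,2)

Answer: ......
..B...
..BB..
.WBW..
..W...
.W....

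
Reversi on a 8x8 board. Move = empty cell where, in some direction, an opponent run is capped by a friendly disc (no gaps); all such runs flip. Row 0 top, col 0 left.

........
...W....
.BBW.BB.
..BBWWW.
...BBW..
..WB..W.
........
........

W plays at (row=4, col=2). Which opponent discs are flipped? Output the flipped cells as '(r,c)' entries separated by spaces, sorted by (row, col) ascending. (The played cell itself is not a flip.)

Answer: (4,3) (4,4)

Derivation:
Dir NW: first cell '.' (not opp) -> no flip
Dir N: opp run (3,2) (2,2), next='.' -> no flip
Dir NE: opp run (3,3), next='.' -> no flip
Dir W: first cell '.' (not opp) -> no flip
Dir E: opp run (4,3) (4,4) capped by W -> flip
Dir SW: first cell '.' (not opp) -> no flip
Dir S: first cell 'W' (not opp) -> no flip
Dir SE: opp run (5,3), next='.' -> no flip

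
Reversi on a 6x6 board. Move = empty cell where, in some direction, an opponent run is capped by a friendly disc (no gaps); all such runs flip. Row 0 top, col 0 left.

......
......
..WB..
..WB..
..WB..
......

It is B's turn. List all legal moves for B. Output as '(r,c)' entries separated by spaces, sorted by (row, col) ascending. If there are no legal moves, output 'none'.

(1,1): flips 1 -> legal
(1,2): no bracket -> illegal
(1,3): no bracket -> illegal
(2,1): flips 2 -> legal
(3,1): flips 1 -> legal
(4,1): flips 2 -> legal
(5,1): flips 1 -> legal
(5,2): no bracket -> illegal
(5,3): no bracket -> illegal

Answer: (1,1) (2,1) (3,1) (4,1) (5,1)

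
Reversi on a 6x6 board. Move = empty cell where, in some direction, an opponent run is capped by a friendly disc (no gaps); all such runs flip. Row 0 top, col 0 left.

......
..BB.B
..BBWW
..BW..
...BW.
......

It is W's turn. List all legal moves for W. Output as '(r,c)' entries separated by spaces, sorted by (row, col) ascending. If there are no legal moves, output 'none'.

(0,1): no bracket -> illegal
(0,2): flips 1 -> legal
(0,3): flips 2 -> legal
(0,4): no bracket -> illegal
(0,5): flips 1 -> legal
(1,1): flips 1 -> legal
(1,4): no bracket -> illegal
(2,1): flips 2 -> legal
(3,1): flips 1 -> legal
(3,4): no bracket -> illegal
(4,1): no bracket -> illegal
(4,2): flips 1 -> legal
(5,2): no bracket -> illegal
(5,3): flips 1 -> legal
(5,4): no bracket -> illegal

Answer: (0,2) (0,3) (0,5) (1,1) (2,1) (3,1) (4,2) (5,3)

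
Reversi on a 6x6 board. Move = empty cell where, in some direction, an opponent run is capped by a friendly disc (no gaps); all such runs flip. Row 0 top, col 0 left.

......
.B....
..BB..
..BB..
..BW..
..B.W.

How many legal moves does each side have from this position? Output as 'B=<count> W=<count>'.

Answer: B=3 W=3

Derivation:
-- B to move --
(3,4): flips 1 -> legal
(4,4): flips 1 -> legal
(4,5): no bracket -> illegal
(5,3): flips 1 -> legal
(5,5): no bracket -> illegal
B mobility = 3
-- W to move --
(0,0): no bracket -> illegal
(0,1): no bracket -> illegal
(0,2): no bracket -> illegal
(1,0): no bracket -> illegal
(1,2): no bracket -> illegal
(1,3): flips 2 -> legal
(1,4): no bracket -> illegal
(2,0): no bracket -> illegal
(2,1): flips 1 -> legal
(2,4): no bracket -> illegal
(3,1): no bracket -> illegal
(3,4): no bracket -> illegal
(4,1): flips 1 -> legal
(4,4): no bracket -> illegal
(5,1): no bracket -> illegal
(5,3): no bracket -> illegal
W mobility = 3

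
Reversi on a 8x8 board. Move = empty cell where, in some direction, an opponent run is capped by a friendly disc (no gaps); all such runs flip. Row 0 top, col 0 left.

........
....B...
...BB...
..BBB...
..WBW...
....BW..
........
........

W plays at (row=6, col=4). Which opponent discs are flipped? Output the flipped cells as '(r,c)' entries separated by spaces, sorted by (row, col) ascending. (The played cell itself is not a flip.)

Answer: (5,4)

Derivation:
Dir NW: first cell '.' (not opp) -> no flip
Dir N: opp run (5,4) capped by W -> flip
Dir NE: first cell 'W' (not opp) -> no flip
Dir W: first cell '.' (not opp) -> no flip
Dir E: first cell '.' (not opp) -> no flip
Dir SW: first cell '.' (not opp) -> no flip
Dir S: first cell '.' (not opp) -> no flip
Dir SE: first cell '.' (not opp) -> no flip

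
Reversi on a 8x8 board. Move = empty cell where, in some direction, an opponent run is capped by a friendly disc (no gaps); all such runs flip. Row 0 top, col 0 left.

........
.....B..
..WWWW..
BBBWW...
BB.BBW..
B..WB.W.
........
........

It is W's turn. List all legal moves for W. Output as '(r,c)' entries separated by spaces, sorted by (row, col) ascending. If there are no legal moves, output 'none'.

(0,4): no bracket -> illegal
(0,5): flips 1 -> legal
(0,6): flips 1 -> legal
(1,4): no bracket -> illegal
(1,6): no bracket -> illegal
(2,0): no bracket -> illegal
(2,1): no bracket -> illegal
(2,6): no bracket -> illegal
(3,5): flips 1 -> legal
(4,2): flips 3 -> legal
(5,1): no bracket -> illegal
(5,2): flips 1 -> legal
(5,5): flips 2 -> legal
(6,0): no bracket -> illegal
(6,1): no bracket -> illegal
(6,3): flips 1 -> legal
(6,4): flips 2 -> legal
(6,5): no bracket -> illegal

Answer: (0,5) (0,6) (3,5) (4,2) (5,2) (5,5) (6,3) (6,4)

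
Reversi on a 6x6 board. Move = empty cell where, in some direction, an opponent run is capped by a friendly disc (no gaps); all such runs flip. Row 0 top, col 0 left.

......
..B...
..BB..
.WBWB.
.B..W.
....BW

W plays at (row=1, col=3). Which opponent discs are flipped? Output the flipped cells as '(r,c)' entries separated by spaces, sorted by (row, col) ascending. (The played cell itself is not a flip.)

Dir NW: first cell '.' (not opp) -> no flip
Dir N: first cell '.' (not opp) -> no flip
Dir NE: first cell '.' (not opp) -> no flip
Dir W: opp run (1,2), next='.' -> no flip
Dir E: first cell '.' (not opp) -> no flip
Dir SW: opp run (2,2) capped by W -> flip
Dir S: opp run (2,3) capped by W -> flip
Dir SE: first cell '.' (not opp) -> no flip

Answer: (2,2) (2,3)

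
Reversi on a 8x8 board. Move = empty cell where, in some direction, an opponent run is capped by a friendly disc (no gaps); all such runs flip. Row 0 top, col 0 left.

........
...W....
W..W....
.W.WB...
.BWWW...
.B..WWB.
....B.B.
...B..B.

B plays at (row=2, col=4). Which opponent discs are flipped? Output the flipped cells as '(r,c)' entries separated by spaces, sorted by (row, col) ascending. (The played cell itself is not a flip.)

Dir NW: opp run (1,3), next='.' -> no flip
Dir N: first cell '.' (not opp) -> no flip
Dir NE: first cell '.' (not opp) -> no flip
Dir W: opp run (2,3), next='.' -> no flip
Dir E: first cell '.' (not opp) -> no flip
Dir SW: opp run (3,3) (4,2) capped by B -> flip
Dir S: first cell 'B' (not opp) -> no flip
Dir SE: first cell '.' (not opp) -> no flip

Answer: (3,3) (4,2)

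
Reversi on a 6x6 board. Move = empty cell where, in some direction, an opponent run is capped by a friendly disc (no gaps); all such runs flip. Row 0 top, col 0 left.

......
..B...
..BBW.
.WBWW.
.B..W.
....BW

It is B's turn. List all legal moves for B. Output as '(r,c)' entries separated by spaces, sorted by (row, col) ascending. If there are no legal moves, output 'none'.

(1,3): no bracket -> illegal
(1,4): flips 3 -> legal
(1,5): no bracket -> illegal
(2,0): no bracket -> illegal
(2,1): flips 1 -> legal
(2,5): flips 1 -> legal
(3,0): flips 1 -> legal
(3,5): flips 2 -> legal
(4,0): flips 1 -> legal
(4,2): no bracket -> illegal
(4,3): flips 1 -> legal
(4,5): flips 1 -> legal
(5,3): no bracket -> illegal

Answer: (1,4) (2,1) (2,5) (3,0) (3,5) (4,0) (4,3) (4,5)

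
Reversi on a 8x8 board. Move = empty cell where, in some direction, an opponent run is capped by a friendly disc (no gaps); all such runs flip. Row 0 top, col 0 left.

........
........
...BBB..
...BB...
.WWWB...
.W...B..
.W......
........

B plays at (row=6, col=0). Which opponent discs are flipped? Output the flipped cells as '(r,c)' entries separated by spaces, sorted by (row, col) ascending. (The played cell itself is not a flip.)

Dir NW: edge -> no flip
Dir N: first cell '.' (not opp) -> no flip
Dir NE: opp run (5,1) (4,2) capped by B -> flip
Dir W: edge -> no flip
Dir E: opp run (6,1), next='.' -> no flip
Dir SW: edge -> no flip
Dir S: first cell '.' (not opp) -> no flip
Dir SE: first cell '.' (not opp) -> no flip

Answer: (4,2) (5,1)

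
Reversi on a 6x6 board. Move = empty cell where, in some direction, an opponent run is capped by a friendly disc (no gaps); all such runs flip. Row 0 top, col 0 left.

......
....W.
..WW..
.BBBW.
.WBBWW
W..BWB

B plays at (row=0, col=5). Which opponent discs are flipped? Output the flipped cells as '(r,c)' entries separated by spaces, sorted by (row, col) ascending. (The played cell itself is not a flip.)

Answer: (1,4) (2,3)

Derivation:
Dir NW: edge -> no flip
Dir N: edge -> no flip
Dir NE: edge -> no flip
Dir W: first cell '.' (not opp) -> no flip
Dir E: edge -> no flip
Dir SW: opp run (1,4) (2,3) capped by B -> flip
Dir S: first cell '.' (not opp) -> no flip
Dir SE: edge -> no flip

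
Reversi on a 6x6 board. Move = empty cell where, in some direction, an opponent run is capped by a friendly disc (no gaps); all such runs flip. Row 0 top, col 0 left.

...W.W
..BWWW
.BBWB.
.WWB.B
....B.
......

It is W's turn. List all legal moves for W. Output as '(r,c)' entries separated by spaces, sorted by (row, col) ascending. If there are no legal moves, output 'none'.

Answer: (0,1) (0,2) (1,0) (1,1) (2,0) (2,5) (3,0) (3,4) (4,2) (4,3)

Derivation:
(0,1): flips 1 -> legal
(0,2): flips 2 -> legal
(1,0): flips 1 -> legal
(1,1): flips 2 -> legal
(2,0): flips 2 -> legal
(2,5): flips 1 -> legal
(3,0): flips 2 -> legal
(3,4): flips 2 -> legal
(4,2): flips 2 -> legal
(4,3): flips 1 -> legal
(4,5): no bracket -> illegal
(5,3): no bracket -> illegal
(5,4): no bracket -> illegal
(5,5): no bracket -> illegal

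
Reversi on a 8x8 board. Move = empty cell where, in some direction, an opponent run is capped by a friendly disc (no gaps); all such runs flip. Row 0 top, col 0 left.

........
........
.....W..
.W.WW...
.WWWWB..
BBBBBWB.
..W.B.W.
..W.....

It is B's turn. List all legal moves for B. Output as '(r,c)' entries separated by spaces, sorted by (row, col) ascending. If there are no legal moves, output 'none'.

(1,4): no bracket -> illegal
(1,5): no bracket -> illegal
(1,6): flips 3 -> legal
(2,0): flips 2 -> legal
(2,1): flips 2 -> legal
(2,2): no bracket -> illegal
(2,3): flips 3 -> legal
(2,4): flips 4 -> legal
(2,6): no bracket -> illegal
(3,0): flips 1 -> legal
(3,2): flips 3 -> legal
(3,5): flips 1 -> legal
(3,6): no bracket -> illegal
(4,0): flips 4 -> legal
(4,6): flips 1 -> legal
(5,7): no bracket -> illegal
(6,1): no bracket -> illegal
(6,3): no bracket -> illegal
(6,5): flips 1 -> legal
(6,7): no bracket -> illegal
(7,1): flips 1 -> legal
(7,3): flips 1 -> legal
(7,5): no bracket -> illegal
(7,6): flips 1 -> legal
(7,7): no bracket -> illegal

Answer: (1,6) (2,0) (2,1) (2,3) (2,4) (3,0) (3,2) (3,5) (4,0) (4,6) (6,5) (7,1) (7,3) (7,6)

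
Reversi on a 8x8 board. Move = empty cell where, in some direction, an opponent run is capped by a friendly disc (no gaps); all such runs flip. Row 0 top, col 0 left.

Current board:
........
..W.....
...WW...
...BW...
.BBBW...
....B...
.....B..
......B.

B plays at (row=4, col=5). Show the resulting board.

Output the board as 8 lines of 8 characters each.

Answer: ........
..W.....
...WW...
...BW...
.BBBBB..
....B...
.....B..
......B.

Derivation:
Place B at (4,5); scan 8 dirs for brackets.
Dir NW: opp run (3,4) (2,3) (1,2), next='.' -> no flip
Dir N: first cell '.' (not opp) -> no flip
Dir NE: first cell '.' (not opp) -> no flip
Dir W: opp run (4,4) capped by B -> flip
Dir E: first cell '.' (not opp) -> no flip
Dir SW: first cell 'B' (not opp) -> no flip
Dir S: first cell '.' (not opp) -> no flip
Dir SE: first cell '.' (not opp) -> no flip
All flips: (4,4)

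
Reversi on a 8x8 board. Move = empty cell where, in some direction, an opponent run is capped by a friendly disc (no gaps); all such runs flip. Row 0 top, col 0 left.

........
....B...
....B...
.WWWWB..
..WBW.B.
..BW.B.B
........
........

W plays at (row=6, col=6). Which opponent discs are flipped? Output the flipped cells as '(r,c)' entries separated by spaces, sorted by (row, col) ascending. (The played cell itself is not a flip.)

Answer: (5,5)

Derivation:
Dir NW: opp run (5,5) capped by W -> flip
Dir N: first cell '.' (not opp) -> no flip
Dir NE: opp run (5,7), next=edge -> no flip
Dir W: first cell '.' (not opp) -> no flip
Dir E: first cell '.' (not opp) -> no flip
Dir SW: first cell '.' (not opp) -> no flip
Dir S: first cell '.' (not opp) -> no flip
Dir SE: first cell '.' (not opp) -> no flip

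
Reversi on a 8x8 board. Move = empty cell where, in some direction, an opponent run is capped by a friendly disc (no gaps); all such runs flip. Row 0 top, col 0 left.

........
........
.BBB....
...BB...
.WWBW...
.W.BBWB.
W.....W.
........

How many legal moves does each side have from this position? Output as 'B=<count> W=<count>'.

-- B to move --
(3,0): no bracket -> illegal
(3,1): flips 1 -> legal
(3,2): no bracket -> illegal
(3,5): flips 1 -> legal
(4,0): flips 2 -> legal
(4,5): flips 1 -> legal
(4,6): no bracket -> illegal
(5,0): no bracket -> illegal
(5,2): no bracket -> illegal
(5,7): no bracket -> illegal
(6,1): no bracket -> illegal
(6,2): no bracket -> illegal
(6,4): no bracket -> illegal
(6,5): no bracket -> illegal
(6,7): no bracket -> illegal
(7,0): no bracket -> illegal
(7,1): no bracket -> illegal
(7,5): no bracket -> illegal
(7,6): flips 1 -> legal
(7,7): flips 3 -> legal
B mobility = 6
-- W to move --
(1,0): no bracket -> illegal
(1,1): flips 2 -> legal
(1,2): no bracket -> illegal
(1,3): no bracket -> illegal
(1,4): no bracket -> illegal
(2,0): no bracket -> illegal
(2,4): flips 2 -> legal
(2,5): no bracket -> illegal
(3,0): no bracket -> illegal
(3,1): no bracket -> illegal
(3,2): no bracket -> illegal
(3,5): no bracket -> illegal
(4,5): no bracket -> illegal
(4,6): flips 1 -> legal
(4,7): no bracket -> illegal
(5,2): flips 2 -> legal
(5,7): flips 1 -> legal
(6,2): flips 1 -> legal
(6,3): no bracket -> illegal
(6,4): flips 2 -> legal
(6,5): no bracket -> illegal
(6,7): no bracket -> illegal
W mobility = 7

Answer: B=6 W=7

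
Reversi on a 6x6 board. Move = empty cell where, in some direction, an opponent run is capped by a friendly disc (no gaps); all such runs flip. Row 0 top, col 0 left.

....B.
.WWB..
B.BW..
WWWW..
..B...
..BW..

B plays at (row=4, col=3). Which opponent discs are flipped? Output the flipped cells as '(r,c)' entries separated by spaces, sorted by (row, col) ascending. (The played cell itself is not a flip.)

Dir NW: opp run (3,2), next='.' -> no flip
Dir N: opp run (3,3) (2,3) capped by B -> flip
Dir NE: first cell '.' (not opp) -> no flip
Dir W: first cell 'B' (not opp) -> no flip
Dir E: first cell '.' (not opp) -> no flip
Dir SW: first cell 'B' (not opp) -> no flip
Dir S: opp run (5,3), next=edge -> no flip
Dir SE: first cell '.' (not opp) -> no flip

Answer: (2,3) (3,3)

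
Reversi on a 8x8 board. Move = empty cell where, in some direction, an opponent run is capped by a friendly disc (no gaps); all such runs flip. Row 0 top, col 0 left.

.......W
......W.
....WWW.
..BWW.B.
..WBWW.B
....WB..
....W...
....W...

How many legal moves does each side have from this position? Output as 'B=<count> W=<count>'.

Answer: B=12 W=10

Derivation:
-- B to move --
(0,5): no bracket -> illegal
(0,6): flips 2 -> legal
(1,3): no bracket -> illegal
(1,4): flips 1 -> legal
(1,5): no bracket -> illegal
(1,7): no bracket -> illegal
(2,2): flips 2 -> legal
(2,3): flips 1 -> legal
(2,7): no bracket -> illegal
(3,1): no bracket -> illegal
(3,5): flips 3 -> legal
(3,7): no bracket -> illegal
(4,1): flips 1 -> legal
(4,6): flips 2 -> legal
(5,1): no bracket -> illegal
(5,2): flips 1 -> legal
(5,3): flips 1 -> legal
(5,6): no bracket -> illegal
(6,3): flips 2 -> legal
(6,5): flips 1 -> legal
(7,3): flips 1 -> legal
(7,5): no bracket -> illegal
B mobility = 12
-- W to move --
(2,1): flips 2 -> legal
(2,2): flips 1 -> legal
(2,3): no bracket -> illegal
(2,7): flips 1 -> legal
(3,1): flips 1 -> legal
(3,5): no bracket -> illegal
(3,7): no bracket -> illegal
(4,1): no bracket -> illegal
(4,6): flips 2 -> legal
(5,2): flips 1 -> legal
(5,3): flips 1 -> legal
(5,6): flips 1 -> legal
(5,7): no bracket -> illegal
(6,5): flips 1 -> legal
(6,6): flips 1 -> legal
W mobility = 10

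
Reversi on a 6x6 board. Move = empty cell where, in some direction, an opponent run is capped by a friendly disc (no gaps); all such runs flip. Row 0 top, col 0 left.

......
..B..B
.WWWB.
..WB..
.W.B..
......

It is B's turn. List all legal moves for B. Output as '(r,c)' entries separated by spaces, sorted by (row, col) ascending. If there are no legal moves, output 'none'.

Answer: (1,0) (1,1) (1,3) (2,0) (3,0) (3,1) (3,4) (4,2)

Derivation:
(1,0): flips 2 -> legal
(1,1): flips 1 -> legal
(1,3): flips 1 -> legal
(1,4): no bracket -> illegal
(2,0): flips 3 -> legal
(3,0): flips 1 -> legal
(3,1): flips 1 -> legal
(3,4): flips 1 -> legal
(4,0): no bracket -> illegal
(4,2): flips 2 -> legal
(5,0): no bracket -> illegal
(5,1): no bracket -> illegal
(5,2): no bracket -> illegal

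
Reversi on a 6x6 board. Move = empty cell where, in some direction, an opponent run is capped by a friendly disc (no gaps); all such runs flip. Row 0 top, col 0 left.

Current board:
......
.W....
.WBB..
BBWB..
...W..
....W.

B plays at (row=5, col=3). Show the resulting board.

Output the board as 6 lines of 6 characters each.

Place B at (5,3); scan 8 dirs for brackets.
Dir NW: first cell '.' (not opp) -> no flip
Dir N: opp run (4,3) capped by B -> flip
Dir NE: first cell '.' (not opp) -> no flip
Dir W: first cell '.' (not opp) -> no flip
Dir E: opp run (5,4), next='.' -> no flip
Dir SW: edge -> no flip
Dir S: edge -> no flip
Dir SE: edge -> no flip
All flips: (4,3)

Answer: ......
.W....
.WBB..
BBWB..
...B..
...BW.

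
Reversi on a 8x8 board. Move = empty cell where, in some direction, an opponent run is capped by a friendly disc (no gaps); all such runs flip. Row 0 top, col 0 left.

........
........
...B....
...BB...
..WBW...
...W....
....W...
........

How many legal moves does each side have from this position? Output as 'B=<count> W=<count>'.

-- B to move --
(3,1): no bracket -> illegal
(3,2): no bracket -> illegal
(3,5): no bracket -> illegal
(4,1): flips 1 -> legal
(4,5): flips 1 -> legal
(5,1): flips 1 -> legal
(5,2): no bracket -> illegal
(5,4): flips 1 -> legal
(5,5): flips 1 -> legal
(6,2): no bracket -> illegal
(6,3): flips 1 -> legal
(6,5): no bracket -> illegal
(7,3): no bracket -> illegal
(7,4): no bracket -> illegal
(7,5): no bracket -> illegal
B mobility = 6
-- W to move --
(1,2): no bracket -> illegal
(1,3): flips 3 -> legal
(1,4): no bracket -> illegal
(2,2): flips 1 -> legal
(2,4): flips 2 -> legal
(2,5): no bracket -> illegal
(3,2): no bracket -> illegal
(3,5): no bracket -> illegal
(4,5): no bracket -> illegal
(5,2): no bracket -> illegal
(5,4): no bracket -> illegal
W mobility = 3

Answer: B=6 W=3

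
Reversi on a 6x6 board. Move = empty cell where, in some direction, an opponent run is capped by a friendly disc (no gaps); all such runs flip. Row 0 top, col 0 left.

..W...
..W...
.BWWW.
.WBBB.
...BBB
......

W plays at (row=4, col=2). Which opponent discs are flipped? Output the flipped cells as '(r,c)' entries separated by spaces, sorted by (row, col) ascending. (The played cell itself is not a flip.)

Answer: (3,2) (3,3)

Derivation:
Dir NW: first cell 'W' (not opp) -> no flip
Dir N: opp run (3,2) capped by W -> flip
Dir NE: opp run (3,3) capped by W -> flip
Dir W: first cell '.' (not opp) -> no flip
Dir E: opp run (4,3) (4,4) (4,5), next=edge -> no flip
Dir SW: first cell '.' (not opp) -> no flip
Dir S: first cell '.' (not opp) -> no flip
Dir SE: first cell '.' (not opp) -> no flip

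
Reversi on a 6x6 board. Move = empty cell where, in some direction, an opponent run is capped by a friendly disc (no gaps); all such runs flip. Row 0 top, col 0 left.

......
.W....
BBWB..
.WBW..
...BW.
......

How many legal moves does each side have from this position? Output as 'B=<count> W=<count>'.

-- B to move --
(0,0): no bracket -> illegal
(0,1): flips 1 -> legal
(0,2): flips 1 -> legal
(1,0): no bracket -> illegal
(1,2): flips 1 -> legal
(1,3): no bracket -> illegal
(2,4): no bracket -> illegal
(3,0): flips 1 -> legal
(3,4): flips 1 -> legal
(3,5): no bracket -> illegal
(4,0): no bracket -> illegal
(4,1): flips 1 -> legal
(4,2): flips 1 -> legal
(4,5): flips 1 -> legal
(5,3): no bracket -> illegal
(5,4): no bracket -> illegal
(5,5): no bracket -> illegal
B mobility = 8
-- W to move --
(1,0): no bracket -> illegal
(1,2): no bracket -> illegal
(1,3): flips 1 -> legal
(1,4): no bracket -> illegal
(2,4): flips 1 -> legal
(3,0): no bracket -> illegal
(3,4): no bracket -> illegal
(4,1): no bracket -> illegal
(4,2): flips 2 -> legal
(5,2): no bracket -> illegal
(5,3): flips 1 -> legal
(5,4): no bracket -> illegal
W mobility = 4

Answer: B=8 W=4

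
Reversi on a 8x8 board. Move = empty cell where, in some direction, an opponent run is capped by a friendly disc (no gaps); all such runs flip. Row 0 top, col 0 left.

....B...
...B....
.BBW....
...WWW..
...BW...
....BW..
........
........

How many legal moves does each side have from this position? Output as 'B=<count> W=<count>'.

Answer: B=5 W=7

Derivation:
-- B to move --
(1,2): no bracket -> illegal
(1,4): no bracket -> illegal
(2,4): flips 3 -> legal
(2,5): flips 1 -> legal
(2,6): no bracket -> illegal
(3,2): no bracket -> illegal
(3,6): no bracket -> illegal
(4,2): no bracket -> illegal
(4,5): flips 1 -> legal
(4,6): no bracket -> illegal
(5,3): no bracket -> illegal
(5,6): flips 1 -> legal
(6,4): no bracket -> illegal
(6,5): no bracket -> illegal
(6,6): flips 3 -> legal
B mobility = 5
-- W to move --
(0,2): no bracket -> illegal
(0,3): flips 1 -> legal
(0,5): no bracket -> illegal
(1,0): no bracket -> illegal
(1,1): flips 1 -> legal
(1,2): no bracket -> illegal
(1,4): no bracket -> illegal
(1,5): no bracket -> illegal
(2,0): flips 2 -> legal
(2,4): no bracket -> illegal
(3,0): no bracket -> illegal
(3,1): no bracket -> illegal
(3,2): no bracket -> illegal
(4,2): flips 1 -> legal
(4,5): no bracket -> illegal
(5,2): flips 1 -> legal
(5,3): flips 2 -> legal
(6,3): no bracket -> illegal
(6,4): flips 1 -> legal
(6,5): no bracket -> illegal
W mobility = 7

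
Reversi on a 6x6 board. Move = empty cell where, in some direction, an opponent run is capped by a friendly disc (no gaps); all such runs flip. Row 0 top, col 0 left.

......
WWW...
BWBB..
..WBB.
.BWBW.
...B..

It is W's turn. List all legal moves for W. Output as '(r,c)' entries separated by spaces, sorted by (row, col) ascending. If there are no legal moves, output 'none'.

Answer: (1,4) (2,4) (3,0) (3,5) (4,0) (4,5) (5,0) (5,4)

Derivation:
(1,3): no bracket -> illegal
(1,4): flips 1 -> legal
(2,4): flips 4 -> legal
(2,5): no bracket -> illegal
(3,0): flips 1 -> legal
(3,1): no bracket -> illegal
(3,5): flips 2 -> legal
(4,0): flips 1 -> legal
(4,5): flips 2 -> legal
(5,0): flips 1 -> legal
(5,1): no bracket -> illegal
(5,2): no bracket -> illegal
(5,4): flips 1 -> legal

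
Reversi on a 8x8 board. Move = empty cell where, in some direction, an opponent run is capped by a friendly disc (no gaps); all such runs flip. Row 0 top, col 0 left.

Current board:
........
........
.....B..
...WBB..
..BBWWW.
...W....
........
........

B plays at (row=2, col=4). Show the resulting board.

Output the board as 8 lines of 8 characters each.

Answer: ........
........
....BB..
...BBB..
..BBWWW.
...W....
........
........

Derivation:
Place B at (2,4); scan 8 dirs for brackets.
Dir NW: first cell '.' (not opp) -> no flip
Dir N: first cell '.' (not opp) -> no flip
Dir NE: first cell '.' (not opp) -> no flip
Dir W: first cell '.' (not opp) -> no flip
Dir E: first cell 'B' (not opp) -> no flip
Dir SW: opp run (3,3) capped by B -> flip
Dir S: first cell 'B' (not opp) -> no flip
Dir SE: first cell 'B' (not opp) -> no flip
All flips: (3,3)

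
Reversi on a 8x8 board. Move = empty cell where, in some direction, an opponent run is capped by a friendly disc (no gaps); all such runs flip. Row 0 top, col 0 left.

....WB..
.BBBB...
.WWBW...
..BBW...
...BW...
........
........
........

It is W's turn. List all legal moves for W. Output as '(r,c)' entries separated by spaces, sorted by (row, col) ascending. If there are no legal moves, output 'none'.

Answer: (0,0) (0,1) (0,2) (0,3) (0,6) (3,1) (4,2) (5,2) (5,4)

Derivation:
(0,0): flips 1 -> legal
(0,1): flips 3 -> legal
(0,2): flips 2 -> legal
(0,3): flips 1 -> legal
(0,6): flips 1 -> legal
(1,0): no bracket -> illegal
(1,5): no bracket -> illegal
(1,6): no bracket -> illegal
(2,0): no bracket -> illegal
(2,5): no bracket -> illegal
(3,1): flips 2 -> legal
(4,1): no bracket -> illegal
(4,2): flips 3 -> legal
(5,2): flips 1 -> legal
(5,3): no bracket -> illegal
(5,4): flips 2 -> legal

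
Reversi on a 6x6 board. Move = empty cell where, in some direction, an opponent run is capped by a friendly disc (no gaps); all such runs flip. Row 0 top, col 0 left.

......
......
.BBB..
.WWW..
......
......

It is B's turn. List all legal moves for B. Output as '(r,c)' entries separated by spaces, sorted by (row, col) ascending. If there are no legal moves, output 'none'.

(2,0): no bracket -> illegal
(2,4): no bracket -> illegal
(3,0): no bracket -> illegal
(3,4): no bracket -> illegal
(4,0): flips 1 -> legal
(4,1): flips 2 -> legal
(4,2): flips 1 -> legal
(4,3): flips 2 -> legal
(4,4): flips 1 -> legal

Answer: (4,0) (4,1) (4,2) (4,3) (4,4)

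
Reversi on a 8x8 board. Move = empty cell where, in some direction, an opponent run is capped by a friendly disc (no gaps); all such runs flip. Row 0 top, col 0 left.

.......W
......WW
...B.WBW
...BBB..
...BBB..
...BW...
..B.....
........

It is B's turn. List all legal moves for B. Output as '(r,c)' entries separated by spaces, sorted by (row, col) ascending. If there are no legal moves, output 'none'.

Answer: (0,6) (1,5) (2,4) (5,5) (6,3) (6,4) (6,5)

Derivation:
(0,5): no bracket -> illegal
(0,6): flips 1 -> legal
(1,4): no bracket -> illegal
(1,5): flips 1 -> legal
(2,4): flips 1 -> legal
(3,6): no bracket -> illegal
(3,7): no bracket -> illegal
(5,5): flips 1 -> legal
(6,3): flips 1 -> legal
(6,4): flips 1 -> legal
(6,5): flips 1 -> legal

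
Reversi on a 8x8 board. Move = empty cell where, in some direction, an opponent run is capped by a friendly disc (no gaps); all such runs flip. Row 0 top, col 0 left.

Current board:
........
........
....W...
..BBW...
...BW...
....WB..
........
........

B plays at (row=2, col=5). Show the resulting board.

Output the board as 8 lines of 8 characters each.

Place B at (2,5); scan 8 dirs for brackets.
Dir NW: first cell '.' (not opp) -> no flip
Dir N: first cell '.' (not opp) -> no flip
Dir NE: first cell '.' (not opp) -> no flip
Dir W: opp run (2,4), next='.' -> no flip
Dir E: first cell '.' (not opp) -> no flip
Dir SW: opp run (3,4) capped by B -> flip
Dir S: first cell '.' (not opp) -> no flip
Dir SE: first cell '.' (not opp) -> no flip
All flips: (3,4)

Answer: ........
........
....WB..
..BBB...
...BW...
....WB..
........
........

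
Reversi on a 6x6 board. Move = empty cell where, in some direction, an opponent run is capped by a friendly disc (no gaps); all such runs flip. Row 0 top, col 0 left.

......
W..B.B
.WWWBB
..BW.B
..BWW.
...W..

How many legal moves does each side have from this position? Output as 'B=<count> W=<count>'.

Answer: B=7 W=6

Derivation:
-- B to move --
(0,0): no bracket -> illegal
(0,1): no bracket -> illegal
(1,1): no bracket -> illegal
(1,2): flips 1 -> legal
(1,4): flips 1 -> legal
(2,0): flips 3 -> legal
(3,0): no bracket -> illegal
(3,1): flips 1 -> legal
(3,4): flips 1 -> legal
(4,5): flips 2 -> legal
(5,2): no bracket -> illegal
(5,4): flips 1 -> legal
(5,5): no bracket -> illegal
B mobility = 7
-- W to move --
(0,2): no bracket -> illegal
(0,3): flips 1 -> legal
(0,4): flips 1 -> legal
(0,5): no bracket -> illegal
(1,2): no bracket -> illegal
(1,4): no bracket -> illegal
(3,1): flips 2 -> legal
(3,4): no bracket -> illegal
(4,1): flips 2 -> legal
(4,5): no bracket -> illegal
(5,1): flips 1 -> legal
(5,2): flips 2 -> legal
W mobility = 6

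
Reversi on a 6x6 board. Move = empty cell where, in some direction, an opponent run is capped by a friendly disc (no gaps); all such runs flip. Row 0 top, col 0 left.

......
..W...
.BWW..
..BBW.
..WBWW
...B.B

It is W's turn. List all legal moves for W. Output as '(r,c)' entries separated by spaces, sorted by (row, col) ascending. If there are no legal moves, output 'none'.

Answer: (2,0) (2,4) (3,0) (3,1) (4,1) (5,2)

Derivation:
(1,0): no bracket -> illegal
(1,1): no bracket -> illegal
(2,0): flips 1 -> legal
(2,4): flips 1 -> legal
(3,0): flips 1 -> legal
(3,1): flips 2 -> legal
(4,1): flips 1 -> legal
(5,2): flips 1 -> legal
(5,4): no bracket -> illegal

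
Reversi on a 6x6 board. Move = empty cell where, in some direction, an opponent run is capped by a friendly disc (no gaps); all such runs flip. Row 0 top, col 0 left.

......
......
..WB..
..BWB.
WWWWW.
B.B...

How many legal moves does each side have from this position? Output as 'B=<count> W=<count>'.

-- B to move --
(1,1): no bracket -> illegal
(1,2): flips 1 -> legal
(1,3): no bracket -> illegal
(2,1): flips 1 -> legal
(2,4): no bracket -> illegal
(3,0): flips 2 -> legal
(3,1): no bracket -> illegal
(3,5): no bracket -> illegal
(4,5): no bracket -> illegal
(5,1): no bracket -> illegal
(5,3): flips 2 -> legal
(5,4): flips 2 -> legal
(5,5): no bracket -> illegal
B mobility = 5
-- W to move --
(1,2): no bracket -> illegal
(1,3): flips 1 -> legal
(1,4): flips 2 -> legal
(2,1): flips 1 -> legal
(2,4): flips 2 -> legal
(2,5): flips 1 -> legal
(3,1): flips 1 -> legal
(3,5): flips 1 -> legal
(4,5): no bracket -> illegal
(5,1): no bracket -> illegal
(5,3): no bracket -> illegal
W mobility = 7

Answer: B=5 W=7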